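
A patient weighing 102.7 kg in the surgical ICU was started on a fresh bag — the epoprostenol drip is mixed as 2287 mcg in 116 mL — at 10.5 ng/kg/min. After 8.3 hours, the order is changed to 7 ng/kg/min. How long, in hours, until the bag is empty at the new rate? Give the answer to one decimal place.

40.6 hours

Initial rate:
Dose = 10.5 ng/kg/min × 102.7 kg = 1078.35 ng/min
1078.35 ng/min × 60 min/hr = 64701 ng/hr
Concentration = 2287 mcg ÷ 116 mL = 19.71552 mcg/mL = 19715.52 ng/mL
Rate = 64701 ng/hr ÷ 19715.52 ng/mL = 3.28173 mL/hr
Volume infused so far = 3.28173 mL/hr × 8.3 hr = 27.23836 mL
Volume remaining = 116 − 27.23836 = 88.76164 mL
New rate:
Dose = 7 ng/kg/min × 102.7 kg = 718.9 ng/min
718.9 ng/min × 60 min/hr = 43134 ng/hr
Rate = 43134 ng/hr ÷ 19715.52 ng/mL = 2.18782 mL/hr
Time remaining = 88.76164 mL ÷ 2.18782 mL/hr = 40.57082 hr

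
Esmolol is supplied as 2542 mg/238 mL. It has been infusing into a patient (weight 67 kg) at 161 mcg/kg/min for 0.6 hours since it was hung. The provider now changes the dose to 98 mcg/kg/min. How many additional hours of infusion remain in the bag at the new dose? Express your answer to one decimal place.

Initial rate:
Dose = 161 mcg/kg/min × 67 kg = 10787 mcg/min
10787 mcg/min × 60 min/hr = 647220 mcg/hr
Concentration = 2542 mg ÷ 238 mL = 10.68067 mg/mL = 10680.67 mcg/mL
Rate = 647220 mcg/hr ÷ 10680.67 mcg/mL = 60.59731 mL/hr
Volume infused so far = 60.59731 mL/hr × 0.6 hr = 36.35839 mL
Volume remaining = 238 − 36.35839 = 201.6416 mL
New rate:
Dose = 98 mcg/kg/min × 67 kg = 6566 mcg/min
6566 mcg/min × 60 min/hr = 393960 mcg/hr
Rate = 393960 mcg/hr ÷ 10680.67 mcg/mL = 36.88532 mL/hr
Time remaining = 201.6416 mL ÷ 36.88532 mL/hr = 5.466717 hr

5.5 hours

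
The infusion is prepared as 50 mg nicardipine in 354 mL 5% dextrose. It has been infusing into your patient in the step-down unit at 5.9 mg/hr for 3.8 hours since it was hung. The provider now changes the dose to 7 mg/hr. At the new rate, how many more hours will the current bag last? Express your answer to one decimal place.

3.9 hours

Initial rate:
Concentration = 50 mg ÷ 354 mL = 0.1412429 mg/mL
Rate = 5.9 mg/hr ÷ 0.1412429 mg/mL = 41.772 mL/hr
Volume infused so far = 41.772 mL/hr × 3.8 hr = 158.7336 mL
Volume remaining = 354 − 158.7336 = 195.2664 mL
New rate:
Rate = 7 mg/hr ÷ 0.1412429 mg/mL = 49.56 mL/hr
Time remaining = 195.2664 mL ÷ 49.56 mL/hr = 3.94 hr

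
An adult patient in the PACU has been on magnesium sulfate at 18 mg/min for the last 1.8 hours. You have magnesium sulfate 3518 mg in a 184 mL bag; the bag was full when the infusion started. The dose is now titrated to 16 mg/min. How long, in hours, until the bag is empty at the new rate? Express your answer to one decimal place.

1.6 hours

Initial rate:
18 mg/min × 60 min/hr = 1080 mg/hr
Concentration = 3518 mg ÷ 184 mL = 19.11957 mg/mL
Rate = 1080 mg/hr ÷ 19.11957 mg/mL = 56.48664 mL/hr
Volume infused so far = 56.48664 mL/hr × 1.8 hr = 101.676 mL
Volume remaining = 184 − 101.676 = 82.32405 mL
New rate:
16 mg/min × 60 min/hr = 960 mg/hr
Rate = 960 mg/hr ÷ 19.11957 mg/mL = 50.21035 mL/hr
Time remaining = 82.32405 mL ÷ 50.21035 mL/hr = 1.639583 hr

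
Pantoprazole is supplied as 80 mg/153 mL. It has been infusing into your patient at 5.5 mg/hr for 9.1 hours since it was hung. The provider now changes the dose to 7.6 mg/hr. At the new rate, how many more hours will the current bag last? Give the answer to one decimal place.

3.9 hours

Initial rate:
Concentration = 80 mg ÷ 153 mL = 0.5228758 mg/mL
Rate = 5.5 mg/hr ÷ 0.5228758 mg/mL = 10.51875 mL/hr
Volume infused so far = 10.51875 mL/hr × 9.1 hr = 95.72063 mL
Volume remaining = 153 − 95.72063 = 57.27937 mL
New rate:
Rate = 7.6 mg/hr ÷ 0.5228758 mg/mL = 14.535 mL/hr
Time remaining = 57.27937 mL ÷ 14.535 mL/hr = 3.940789 hr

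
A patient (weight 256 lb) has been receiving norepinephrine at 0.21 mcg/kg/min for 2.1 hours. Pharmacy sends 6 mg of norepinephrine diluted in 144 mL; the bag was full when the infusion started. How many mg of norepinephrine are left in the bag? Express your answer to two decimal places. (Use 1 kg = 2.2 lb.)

Weight = 256 lb ÷ 2.2 lb/kg = 116.3636 kg
Dose = 0.21 mcg/kg/min × 116.3636 kg = 24.43636 mcg/min
24.43636 mcg/min × 60 min/hr = 1466.182 mcg/hr
Concentration = 6 mg ÷ 144 mL = 0.04166667 mg/mL = 41.66667 mcg/mL
Rate = 1466.182 mcg/hr ÷ 41.66667 mcg/mL = 35.18836 mL/hr
Volume infused = 35.18836 mL/hr × 2.1 hr = 73.89556 mL
Volume remaining = 144 − 73.89556 = 70.10444 mL
Drug remaining = 70.10444 mL × 41.66667 mcg/mL = 2921.018 mcg = 2.921018 mg

2.92 mg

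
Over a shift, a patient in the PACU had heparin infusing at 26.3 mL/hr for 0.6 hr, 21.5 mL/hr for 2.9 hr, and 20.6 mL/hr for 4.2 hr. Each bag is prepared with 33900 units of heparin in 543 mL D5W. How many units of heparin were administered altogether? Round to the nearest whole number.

10279 units

Concentration = 33900 units ÷ 543 mL = 62.43094 units/mL
Stage 1: 26.3 mL/hr × 0.6 hr = 15.78 mL → 15.78 mL × 62.43094 units/mL = 985.1602 units
Stage 2: 21.5 mL/hr × 2.9 hr = 62.35 mL → 62.35 mL × 62.43094 units/mL = 3892.569 units
Stage 3: 20.6 mL/hr × 4.2 hr = 86.52 mL → 86.52 mL × 62.43094 units/mL = 5401.525 units
Total = 985.1602 + 3892.569 + 5401.525 = 10279.25 units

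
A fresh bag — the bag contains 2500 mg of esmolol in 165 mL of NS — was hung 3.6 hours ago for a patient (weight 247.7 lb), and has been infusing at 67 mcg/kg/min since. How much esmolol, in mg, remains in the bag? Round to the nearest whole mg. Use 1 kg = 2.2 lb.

871 mg

Weight = 247.7 lb ÷ 2.2 lb/kg = 112.5909 kg
Dose = 67 mcg/kg/min × 112.5909 kg = 7543.591 mcg/min
7543.591 mcg/min × 60 min/hr = 452615.5 mcg/hr
Concentration = 2500 mg ÷ 165 mL = 15.15152 mg/mL = 15151.52 mcg/mL
Rate = 452615.5 mcg/hr ÷ 15151.52 mcg/mL = 29.87262 mL/hr
Volume infused = 29.87262 mL/hr × 3.6 hr = 107.5414 mL
Volume remaining = 165 − 107.5414 = 57.45857 mL
Drug remaining = 57.45857 mL × 15151.52 mcg/mL = 870584.4 mcg = 870.5844 mg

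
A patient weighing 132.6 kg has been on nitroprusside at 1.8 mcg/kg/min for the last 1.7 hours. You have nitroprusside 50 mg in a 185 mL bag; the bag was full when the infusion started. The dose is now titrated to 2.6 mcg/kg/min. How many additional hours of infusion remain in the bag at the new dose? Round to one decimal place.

1.2 hours

Initial rate:
Dose = 1.8 mcg/kg/min × 132.6 kg = 238.68 mcg/min
238.68 mcg/min × 60 min/hr = 14320.8 mcg/hr
Concentration = 50 mg ÷ 185 mL = 0.2702703 mg/mL = 270.2703 mcg/mL
Rate = 14320.8 mcg/hr ÷ 270.2703 mcg/mL = 52.98696 mL/hr
Volume infused so far = 52.98696 mL/hr × 1.7 hr = 90.07783 mL
Volume remaining = 185 − 90.07783 = 94.92217 mL
New rate:
Dose = 2.6 mcg/kg/min × 132.6 kg = 344.76 mcg/min
344.76 mcg/min × 60 min/hr = 20685.6 mcg/hr
Rate = 20685.6 mcg/hr ÷ 270.2703 mcg/mL = 76.53672 mL/hr
Time remaining = 94.92217 mL ÷ 76.53672 mL/hr = 1.240217 hr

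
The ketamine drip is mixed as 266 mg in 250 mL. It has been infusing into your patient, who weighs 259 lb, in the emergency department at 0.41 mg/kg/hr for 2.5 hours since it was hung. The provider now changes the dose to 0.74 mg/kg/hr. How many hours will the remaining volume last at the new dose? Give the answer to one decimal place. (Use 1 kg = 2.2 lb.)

1.7 hours

Initial rate:
Weight = 259 lb ÷ 2.2 lb/kg = 117.7273 kg
Dose = 0.41 mg/kg/hr × 117.7273 kg = 48.26818 mg/hr
Concentration = 266 mg ÷ 250 mL = 1.064 mg/mL
Rate = 48.26818 mg/hr ÷ 1.064 mg/mL = 45.36483 mL/hr
Volume infused so far = 45.36483 mL/hr × 2.5 hr = 113.4121 mL
Volume remaining = 250 − 113.4121 = 136.5879 mL
New rate:
Dose = 0.74 mg/kg/hr × 117.7273 kg = 87.11818 mg/hr
Rate = 87.11818 mg/hr ÷ 1.064 mg/mL = 81.87799 mL/hr
Time remaining = 136.5879 mL ÷ 81.87799 mL/hr = 1.668188 hr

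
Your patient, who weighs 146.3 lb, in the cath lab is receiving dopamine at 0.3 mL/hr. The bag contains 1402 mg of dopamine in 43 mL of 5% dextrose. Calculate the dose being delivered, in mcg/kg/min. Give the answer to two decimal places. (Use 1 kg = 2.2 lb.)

2.45 mcg/kg/min

Weight = 146.3 lb ÷ 2.2 lb/kg = 66.5 kg
Concentration = 1402 mg ÷ 43 mL = 32.60465 mg/mL = 32604.65 mcg/mL
Drug rate = 0.3 mL/hr × 32604.65 mcg/mL = 9781.395 mcg/hr
9781.395 mcg/hr ÷ 60 min/hr = 163.0233 mcg/min
163.0233 mcg/min ÷ 66.5 kg = 2.451478 mcg/kg/min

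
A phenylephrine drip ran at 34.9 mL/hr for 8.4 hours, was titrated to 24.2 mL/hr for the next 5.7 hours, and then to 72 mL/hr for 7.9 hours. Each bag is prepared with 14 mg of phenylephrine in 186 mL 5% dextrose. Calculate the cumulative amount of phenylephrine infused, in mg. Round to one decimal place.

75.3 mg

Concentration = 14 mg ÷ 186 mL = 0.07526882 mg/mL
Stage 1: 34.9 mL/hr × 8.4 hr = 293.16 mL → 293.16 mL × 0.07526882 mg/mL = 22.06581 mg
Stage 2: 24.2 mL/hr × 5.7 hr = 137.94 mL → 137.94 mL × 0.07526882 mg/mL = 10.38258 mg
Stage 3: 72 mL/hr × 7.9 hr = 568.8 mL → 568.8 mL × 0.07526882 mg/mL = 42.8129 mg
Total = 22.06581 + 10.38258 + 42.8129 = 75.26129 mg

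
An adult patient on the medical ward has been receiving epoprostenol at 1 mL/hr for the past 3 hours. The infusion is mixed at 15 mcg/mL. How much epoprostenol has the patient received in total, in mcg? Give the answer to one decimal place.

45.0 mcg

Concentration = 15 mcg/mL = 15000 ng/mL
Drug rate = 1 mL/hr × 15000 ng/mL = 15000 ng/hr
Total = 15000 ng/hr × 3 hr = 45000 ng = 45 mcg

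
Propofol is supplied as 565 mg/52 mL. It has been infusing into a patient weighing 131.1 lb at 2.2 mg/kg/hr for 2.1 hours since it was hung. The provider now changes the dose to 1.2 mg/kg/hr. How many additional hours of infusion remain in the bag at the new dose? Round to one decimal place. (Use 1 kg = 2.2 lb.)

4.1 hours

Initial rate:
Weight = 131.1 lb ÷ 2.2 lb/kg = 59.59091 kg
Dose = 2.2 mg/kg/hr × 59.59091 kg = 131.1 mg/hr
Concentration = 565 mg ÷ 52 mL = 10.86538 mg/mL
Rate = 131.1 mg/hr ÷ 10.86538 mg/mL = 12.06584 mL/hr
Volume infused so far = 12.06584 mL/hr × 2.1 hr = 25.33827 mL
Volume remaining = 52 − 25.33827 = 26.66173 mL
New rate:
Dose = 1.2 mg/kg/hr × 59.59091 kg = 71.50909 mg/hr
Rate = 71.50909 mg/hr ÷ 10.86538 mg/mL = 6.581368 mL/hr
Time remaining = 26.66173 mL ÷ 6.581368 mL/hr = 4.051093 hr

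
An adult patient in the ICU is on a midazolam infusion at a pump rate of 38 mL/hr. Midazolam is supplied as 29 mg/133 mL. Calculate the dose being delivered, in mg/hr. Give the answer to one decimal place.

8.3 mg/hr

Concentration = 29 mg ÷ 133 mL = 0.2180451 mg/mL
Drug rate = 38 mL/hr × 0.2180451 mg/mL = 8.285714 mg/hr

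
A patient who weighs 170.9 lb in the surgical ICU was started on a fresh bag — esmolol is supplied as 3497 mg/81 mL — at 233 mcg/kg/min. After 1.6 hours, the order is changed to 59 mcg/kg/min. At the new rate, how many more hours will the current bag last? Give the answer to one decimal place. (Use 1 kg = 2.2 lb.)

Initial rate:
Weight = 170.9 lb ÷ 2.2 lb/kg = 77.68182 kg
Dose = 233 mcg/kg/min × 77.68182 kg = 18099.86 mcg/min
18099.86 mcg/min × 60 min/hr = 1085992 mcg/hr
Concentration = 3497 mg ÷ 81 mL = 43.17284 mg/mL = 43172.84 mcg/mL
Rate = 1085992 mcg/hr ÷ 43172.84 mcg/mL = 25.15451 mL/hr
Volume infused so far = 25.15451 mL/hr × 1.6 hr = 40.24722 mL
Volume remaining = 81 − 40.24722 = 40.75278 mL
New rate:
Dose = 59 mcg/kg/min × 77.68182 kg = 4583.227 mcg/min
4583.227 mcg/min × 60 min/hr = 274993.6 mcg/hr
Rate = 274993.6 mcg/hr ÷ 43172.84 mcg/mL = 6.369598 mL/hr
Time remaining = 40.75278 mL ÷ 6.369598 mL/hr = 6.398014 hr

6.4 hours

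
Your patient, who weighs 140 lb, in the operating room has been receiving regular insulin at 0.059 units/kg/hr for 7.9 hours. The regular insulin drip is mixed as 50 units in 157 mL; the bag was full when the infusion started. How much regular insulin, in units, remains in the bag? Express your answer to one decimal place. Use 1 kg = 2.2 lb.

Weight = 140 lb ÷ 2.2 lb/kg = 63.63636 kg
Dose = 0.059 units/kg/hr × 63.63636 kg = 3.754545 units/hr
Concentration = 50 units ÷ 157 mL = 0.3184713 units/mL
Rate = 3.754545 units/hr ÷ 0.3184713 units/mL = 11.78927 mL/hr
Volume infused = 11.78927 mL/hr × 7.9 hr = 93.13525 mL
Volume remaining = 157 − 93.13525 = 63.86475 mL
Drug remaining = 63.86475 mL × 0.3184713 units/mL = 20.33909 units

20.3 units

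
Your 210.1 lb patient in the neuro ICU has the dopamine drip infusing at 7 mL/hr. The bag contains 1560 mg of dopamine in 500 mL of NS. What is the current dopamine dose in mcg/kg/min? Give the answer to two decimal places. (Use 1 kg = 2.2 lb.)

3.81 mcg/kg/min

Weight = 210.1 lb ÷ 2.2 lb/kg = 95.5 kg
Concentration = 1560 mg ÷ 500 mL = 3.12 mg/mL = 3120 mcg/mL
Drug rate = 7 mL/hr × 3120 mcg/mL = 21840 mcg/hr
21840 mcg/hr ÷ 60 min/hr = 364 mcg/min
364 mcg/min ÷ 95.5 kg = 3.811518 mcg/kg/min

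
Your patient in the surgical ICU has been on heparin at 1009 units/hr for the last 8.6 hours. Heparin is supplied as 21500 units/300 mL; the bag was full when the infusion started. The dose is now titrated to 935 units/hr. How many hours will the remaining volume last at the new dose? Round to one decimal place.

Initial rate:
Concentration = 21500 units ÷ 300 mL = 71.66667 units/mL
Rate = 1009 units/hr ÷ 71.66667 units/mL = 14.07907 mL/hr
Volume infused so far = 14.07907 mL/hr × 8.6 hr = 121.08 mL
Volume remaining = 300 − 121.08 = 178.92 mL
New rate:
Rate = 935 units/hr ÷ 71.66667 units/mL = 13.04651 mL/hr
Time remaining = 178.92 mL ÷ 13.04651 mL/hr = 13.71401 hr

13.7 hours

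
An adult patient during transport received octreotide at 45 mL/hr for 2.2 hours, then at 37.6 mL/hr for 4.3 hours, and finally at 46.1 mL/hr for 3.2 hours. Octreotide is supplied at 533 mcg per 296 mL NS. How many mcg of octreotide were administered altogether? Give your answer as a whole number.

Concentration = 533 mcg ÷ 296 mL = 1.800676 mcg/mL
Stage 1: 45 mL/hr × 2.2 hr = 99 mL → 99 mL × 1.800676 mcg/mL = 178.2669 mcg
Stage 2: 37.6 mL/hr × 4.3 hr = 161.68 mL → 161.68 mL × 1.800676 mcg/mL = 291.1332 mcg
Stage 3: 46.1 mL/hr × 3.2 hr = 147.52 mL → 147.52 mL × 1.800676 mcg/mL = 265.6357 mcg
Total = 178.2669 + 291.1332 + 265.6357 = 735.0358 mcg

735 mcg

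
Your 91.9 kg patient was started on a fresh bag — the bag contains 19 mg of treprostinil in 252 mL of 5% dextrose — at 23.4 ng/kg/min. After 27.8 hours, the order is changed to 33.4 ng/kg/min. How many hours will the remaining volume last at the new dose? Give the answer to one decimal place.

Initial rate:
Dose = 23.4 ng/kg/min × 91.9 kg = 2150.46 ng/min
2150.46 ng/min × 60 min/hr = 129027.6 ng/hr
Concentration = 19 mg ÷ 252 mL = 0.07539683 mg/mL = 75396.83 ng/mL
Rate = 129027.6 ng/hr ÷ 75396.83 ng/mL = 1.711313 mL/hr
Volume infused so far = 1.711313 mL/hr × 27.8 hr = 47.57451 mL
Volume remaining = 252 − 47.57451 = 204.4255 mL
New rate:
Dose = 33.4 ng/kg/min × 91.9 kg = 3069.46 ng/min
3069.46 ng/min × 60 min/hr = 184167.6 ng/hr
Rate = 184167.6 ng/hr ÷ 75396.83 ng/mL = 2.442644 mL/hr
Time remaining = 204.4255 mL ÷ 2.442644 mL/hr = 83.69025 hr

83.7 hours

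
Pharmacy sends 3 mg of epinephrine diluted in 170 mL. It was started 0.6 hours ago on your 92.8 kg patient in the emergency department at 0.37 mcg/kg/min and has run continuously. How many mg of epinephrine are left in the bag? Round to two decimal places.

Dose = 0.37 mcg/kg/min × 92.8 kg = 34.336 mcg/min
34.336 mcg/min × 60 min/hr = 2060.16 mcg/hr
Concentration = 3 mg ÷ 170 mL = 0.01764706 mg/mL = 17.64706 mcg/mL
Rate = 2060.16 mcg/hr ÷ 17.64706 mcg/mL = 116.7424 mL/hr
Volume infused = 116.7424 mL/hr × 0.6 hr = 70.04544 mL
Volume remaining = 170 − 70.04544 = 99.95456 mL
Drug remaining = 99.95456 mL × 17.64706 mcg/mL = 1763.904 mcg = 1.763904 mg

1.76 mg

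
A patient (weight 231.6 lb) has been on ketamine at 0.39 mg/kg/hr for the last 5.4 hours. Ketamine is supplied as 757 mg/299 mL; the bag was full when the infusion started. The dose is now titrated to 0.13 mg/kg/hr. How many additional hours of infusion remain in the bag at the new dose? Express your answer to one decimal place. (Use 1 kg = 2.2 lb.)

39.1 hours

Initial rate:
Weight = 231.6 lb ÷ 2.2 lb/kg = 105.2727 kg
Dose = 0.39 mg/kg/hr × 105.2727 kg = 41.05636 mg/hr
Concentration = 757 mg ÷ 299 mL = 2.531773 mg/mL
Rate = 41.05636 mg/hr ÷ 2.531773 mg/mL = 16.21645 mL/hr
Volume infused so far = 16.21645 mL/hr × 5.4 hr = 87.56883 mL
Volume remaining = 299 − 87.56883 = 211.4312 mL
New rate:
Dose = 0.13 mg/kg/hr × 105.2727 kg = 13.68545 mg/hr
Rate = 13.68545 mg/hr ÷ 2.531773 mg/mL = 5.405483 mL/hr
Time remaining = 211.4312 mL ÷ 5.405483 mL/hr = 39.1142 hr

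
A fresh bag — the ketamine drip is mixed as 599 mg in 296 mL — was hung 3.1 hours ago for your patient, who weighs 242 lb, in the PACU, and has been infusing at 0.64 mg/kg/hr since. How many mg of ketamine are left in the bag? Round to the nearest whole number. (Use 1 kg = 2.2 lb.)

Weight = 242 lb ÷ 2.2 lb/kg = 110 kg
Dose = 0.64 mg/kg/hr × 110 kg = 70.4 mg/hr
Concentration = 599 mg ÷ 296 mL = 2.023649 mg/mL
Rate = 70.4 mg/hr ÷ 2.023649 mg/mL = 34.78865 mL/hr
Volume infused = 34.78865 mL/hr × 3.1 hr = 107.8448 mL
Volume remaining = 296 − 107.8448 = 188.1552 mL
Drug remaining = 188.1552 mL × 2.023649 mg/mL = 380.76 mg

381 mg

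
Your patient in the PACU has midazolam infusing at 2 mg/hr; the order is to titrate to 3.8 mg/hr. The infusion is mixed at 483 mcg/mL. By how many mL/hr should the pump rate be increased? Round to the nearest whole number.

4 mL/hr

At the current dose:
Concentration = 483 mcg/mL = 0.483 mg/mL
Rate = 2 mg/hr ÷ 0.483 mg/mL = 4.140787 mL/hr
At the new dose:
Rate = 3.8 mg/hr ÷ 0.483 mg/mL = 7.867495 mL/hr
Change = 7.867495 − 4.140787 = 3.726708 mL/hr → 3.726708 mL/hr increase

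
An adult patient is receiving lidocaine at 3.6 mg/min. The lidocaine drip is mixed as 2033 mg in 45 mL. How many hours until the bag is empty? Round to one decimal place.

3.6 mg/min × 60 min/hr = 216 mg/hr
Concentration = 2033 mg ÷ 45 mL = 45.17778 mg/mL
Rate = 216 mg/hr ÷ 45.17778 mg/mL = 4.781112 mL/hr
Duration = 45 mL ÷ 4.781112 mL/hr = 9.412037 hr

9.4 hours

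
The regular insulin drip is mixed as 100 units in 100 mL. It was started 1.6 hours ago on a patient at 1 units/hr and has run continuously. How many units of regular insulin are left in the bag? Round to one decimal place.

98.4 units

Concentration = 100 units ÷ 100 mL = 1 units/mL
Rate = 1 units/hr ÷ 1 units/mL = 1 mL/hr
Volume infused = 1 mL/hr × 1.6 hr = 1.6 mL
Volume remaining = 100 − 1.6 = 98.4 mL
Drug remaining = 98.4 mL × 1 units/mL = 98.4 units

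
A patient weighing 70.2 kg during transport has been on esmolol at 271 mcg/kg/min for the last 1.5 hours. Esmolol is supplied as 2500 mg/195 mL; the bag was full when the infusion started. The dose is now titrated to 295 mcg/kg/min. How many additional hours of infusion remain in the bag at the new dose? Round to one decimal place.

Initial rate:
Dose = 271 mcg/kg/min × 70.2 kg = 19024.2 mcg/min
19024.2 mcg/min × 60 min/hr = 1141452 mcg/hr
Concentration = 2500 mg ÷ 195 mL = 12.82051 mg/mL = 12820.51 mcg/mL
Rate = 1141452 mcg/hr ÷ 12820.51 mcg/mL = 89.03326 mL/hr
Volume infused so far = 89.03326 mL/hr × 1.5 hr = 133.5499 mL
Volume remaining = 195 − 133.5499 = 61.45012 mL
New rate:
Dose = 295 mcg/kg/min × 70.2 kg = 20709 mcg/min
20709 mcg/min × 60 min/hr = 1242540 mcg/hr
Rate = 1242540 mcg/hr ÷ 12820.51 mcg/mL = 96.91812 mL/hr
Time remaining = 61.45012 mL ÷ 96.91812 mL/hr = 0.6340416 hr

0.6 hours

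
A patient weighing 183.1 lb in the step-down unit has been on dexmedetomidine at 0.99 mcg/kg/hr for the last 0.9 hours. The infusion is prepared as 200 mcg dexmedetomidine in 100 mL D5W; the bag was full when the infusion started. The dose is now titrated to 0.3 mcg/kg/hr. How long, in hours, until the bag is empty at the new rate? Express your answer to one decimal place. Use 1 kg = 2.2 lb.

5.0 hours

Initial rate:
Weight = 183.1 lb ÷ 2.2 lb/kg = 83.22727 kg
Dose = 0.99 mcg/kg/hr × 83.22727 kg = 82.395 mcg/hr
Concentration = 200 mcg ÷ 100 mL = 2 mcg/mL
Rate = 82.395 mcg/hr ÷ 2 mcg/mL = 41.1975 mL/hr
Volume infused so far = 41.1975 mL/hr × 0.9 hr = 37.07775 mL
Volume remaining = 100 − 37.07775 = 62.92225 mL
New rate:
Dose = 0.3 mcg/kg/hr × 83.22727 kg = 24.96818 mcg/hr
Rate = 24.96818 mcg/hr ÷ 2 mcg/mL = 12.48409 mL/hr
Time remaining = 62.92225 mL ÷ 12.48409 mL/hr = 5.040195 hr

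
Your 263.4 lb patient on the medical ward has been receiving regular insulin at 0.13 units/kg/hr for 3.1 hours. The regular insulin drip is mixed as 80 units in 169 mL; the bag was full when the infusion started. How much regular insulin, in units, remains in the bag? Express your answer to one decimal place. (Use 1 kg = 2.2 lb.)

Weight = 263.4 lb ÷ 2.2 lb/kg = 119.7273 kg
Dose = 0.13 units/kg/hr × 119.7273 kg = 15.56455 units/hr
Concentration = 80 units ÷ 169 mL = 0.4733728 units/mL
Rate = 15.56455 units/hr ÷ 0.4733728 units/mL = 32.8801 mL/hr
Volume infused = 32.8801 mL/hr × 3.1 hr = 101.9283 mL
Volume remaining = 169 − 101.9283 = 67.07168 mL
Drug remaining = 67.07168 mL × 0.4733728 units/mL = 31.74991 units

31.7 units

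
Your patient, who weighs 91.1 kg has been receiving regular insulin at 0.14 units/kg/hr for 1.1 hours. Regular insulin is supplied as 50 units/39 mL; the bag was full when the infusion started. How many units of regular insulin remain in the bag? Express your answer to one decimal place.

36.0 units

Dose = 0.14 units/kg/hr × 91.1 kg = 12.754 units/hr
Concentration = 50 units ÷ 39 mL = 1.282051 units/mL
Rate = 12.754 units/hr ÷ 1.282051 units/mL = 9.94812 mL/hr
Volume infused = 9.94812 mL/hr × 1.1 hr = 10.94293 mL
Volume remaining = 39 − 10.94293 = 28.05707 mL
Drug remaining = 28.05707 mL × 1.282051 units/mL = 35.9706 units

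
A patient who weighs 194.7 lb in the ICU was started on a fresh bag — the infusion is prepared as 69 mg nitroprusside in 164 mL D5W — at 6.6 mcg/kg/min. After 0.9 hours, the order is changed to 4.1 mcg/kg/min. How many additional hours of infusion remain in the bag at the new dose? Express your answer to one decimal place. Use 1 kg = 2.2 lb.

Initial rate:
Weight = 194.7 lb ÷ 2.2 lb/kg = 88.5 kg
Dose = 6.6 mcg/kg/min × 88.5 kg = 584.1 mcg/min
584.1 mcg/min × 60 min/hr = 35046 mcg/hr
Concentration = 69 mg ÷ 164 mL = 0.4207317 mg/mL = 420.7317 mcg/mL
Rate = 35046 mcg/hr ÷ 420.7317 mcg/mL = 83.29774 mL/hr
Volume infused so far = 83.29774 mL/hr × 0.9 hr = 74.96797 mL
Volume remaining = 164 − 74.96797 = 89.03203 mL
New rate:
Dose = 4.1 mcg/kg/min × 88.5 kg = 362.85 mcg/min
362.85 mcg/min × 60 min/hr = 21771 mcg/hr
Rate = 21771 mcg/hr ÷ 420.7317 mcg/mL = 51.74557 mL/hr
Time remaining = 89.03203 mL ÷ 51.74557 mL/hr = 1.720573 hr

1.7 hours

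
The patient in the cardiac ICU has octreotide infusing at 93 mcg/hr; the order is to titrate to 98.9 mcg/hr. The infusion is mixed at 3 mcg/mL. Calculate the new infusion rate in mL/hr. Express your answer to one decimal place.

Rate = 98.9 mcg/hr ÷ 3 mcg/mL = 32.96667 mL/hr

33.0 mL/hr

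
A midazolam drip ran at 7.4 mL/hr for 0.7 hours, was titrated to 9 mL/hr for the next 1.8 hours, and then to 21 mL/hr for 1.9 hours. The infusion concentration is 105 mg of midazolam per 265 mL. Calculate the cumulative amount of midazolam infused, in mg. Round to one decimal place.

24.3 mg

Concentration = 105 mg ÷ 265 mL = 0.3962264 mg/mL
Stage 1: 7.4 mL/hr × 0.7 hr = 5.18 mL → 5.18 mL × 0.3962264 mg/mL = 2.052453 mg
Stage 2: 9 mL/hr × 1.8 hr = 16.2 mL → 16.2 mL × 0.3962264 mg/mL = 6.418868 mg
Stage 3: 21 mL/hr × 1.9 hr = 39.9 mL → 39.9 mL × 0.3962264 mg/mL = 15.80943 mg
Total = 2.052453 + 6.418868 + 15.80943 = 24.28075 mg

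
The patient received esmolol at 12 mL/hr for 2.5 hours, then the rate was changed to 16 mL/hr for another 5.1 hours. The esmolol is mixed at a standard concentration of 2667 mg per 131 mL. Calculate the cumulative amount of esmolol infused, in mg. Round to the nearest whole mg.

2272 mg

Concentration = 2667 mg ÷ 131 mL = 20.35878 mg/mL
Stage 1: 12 mL/hr × 2.5 hr = 30 mL → 30 mL × 20.35878 mg/mL = 610.7634 mg
Stage 2: 16 mL/hr × 5.1 hr = 81.6 mL → 81.6 mL × 20.35878 mg/mL = 1661.276 mg
Total = 610.7634 + 1661.276 = 2272.04 mg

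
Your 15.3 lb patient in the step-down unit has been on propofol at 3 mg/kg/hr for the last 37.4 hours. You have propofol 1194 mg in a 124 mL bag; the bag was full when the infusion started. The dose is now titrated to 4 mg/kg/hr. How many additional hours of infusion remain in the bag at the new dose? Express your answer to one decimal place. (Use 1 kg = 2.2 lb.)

14.9 hours

Initial rate:
Weight = 15.3 lb ÷ 2.2 lb/kg = 6.954545 kg
Dose = 3 mg/kg/hr × 6.954545 kg = 20.86364 mg/hr
Concentration = 1194 mg ÷ 124 mL = 9.629032 mg/mL
Rate = 20.86364 mg/hr ÷ 9.629032 mg/mL = 2.166743 mL/hr
Volume infused so far = 2.166743 mL/hr × 37.4 hr = 81.03618 mL
Volume remaining = 124 − 81.03618 = 42.96382 mL
New rate:
Dose = 4 mg/kg/hr × 6.954545 kg = 27.81818 mg/hr
Rate = 27.81818 mg/hr ÷ 9.629032 mg/mL = 2.88899 mL/hr
Time remaining = 42.96382 mL ÷ 2.88899 mL/hr = 14.87157 hr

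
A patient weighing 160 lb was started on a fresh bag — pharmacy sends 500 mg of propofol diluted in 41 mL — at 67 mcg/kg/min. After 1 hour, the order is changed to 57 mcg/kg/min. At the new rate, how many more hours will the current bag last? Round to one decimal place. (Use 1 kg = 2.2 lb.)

Initial rate:
Weight = 160 lb ÷ 2.2 lb/kg = 72.72727 kg
Dose = 67 mcg/kg/min × 72.72727 kg = 4872.727 mcg/min
4872.727 mcg/min × 60 min/hr = 292363.6 mcg/hr
Concentration = 500 mg ÷ 41 mL = 12.19512 mg/mL = 12195.12 mcg/mL
Rate = 292363.6 mcg/hr ÷ 12195.12 mcg/mL = 23.97382 mL/hr
Volume infused so far = 23.97382 mL/hr × 1 hr = 23.97382 mL
Volume remaining = 41 − 23.97382 = 17.02618 mL
New rate:
Dose = 57 mcg/kg/min × 72.72727 kg = 4145.455 mcg/min
4145.455 mcg/min × 60 min/hr = 248727.3 mcg/hr
Rate = 248727.3 mcg/hr ÷ 12195.12 mcg/mL = 20.39564 mL/hr
Time remaining = 17.02618 mL ÷ 20.39564 mL/hr = 0.8347953 hr

0.8 hours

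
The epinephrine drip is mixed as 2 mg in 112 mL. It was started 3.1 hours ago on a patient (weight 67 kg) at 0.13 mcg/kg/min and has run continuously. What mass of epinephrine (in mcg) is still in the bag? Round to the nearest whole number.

Dose = 0.13 mcg/kg/min × 67 kg = 8.71 mcg/min
8.71 mcg/min × 60 min/hr = 522.6 mcg/hr
Concentration = 2 mg ÷ 112 mL = 0.01785714 mg/mL = 17.85714 mcg/mL
Rate = 522.6 mcg/hr ÷ 17.85714 mcg/mL = 29.2656 mL/hr
Volume infused = 29.2656 mL/hr × 3.1 hr = 90.72336 mL
Volume remaining = 112 − 90.72336 = 21.27664 mL
Drug remaining = 21.27664 mL × 17.85714 mcg/mL = 379.94 mcg

380 mcg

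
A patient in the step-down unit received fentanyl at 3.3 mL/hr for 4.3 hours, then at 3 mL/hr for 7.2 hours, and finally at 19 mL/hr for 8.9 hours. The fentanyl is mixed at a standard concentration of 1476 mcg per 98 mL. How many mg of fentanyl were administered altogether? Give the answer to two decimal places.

3.09 mg

Concentration = 1476 mcg ÷ 98 mL = 15.06122 mcg/mL
Stage 1: 3.3 mL/hr × 4.3 hr = 14.19 mL → 14.19 mL × 15.06122 mcg/mL = 213.7188 mcg
Stage 2: 3 mL/hr × 7.2 hr = 21.6 mL → 21.6 mL × 15.06122 mcg/mL = 325.3224 mcg
Stage 3: 19 mL/hr × 8.9 hr = 169.1 mL → 169.1 mL × 15.06122 mcg/mL = 2546.853 mcg
Total = 213.7188 + 325.3224 + 2546.853 = 3085.894 mcg = 3.085894 mg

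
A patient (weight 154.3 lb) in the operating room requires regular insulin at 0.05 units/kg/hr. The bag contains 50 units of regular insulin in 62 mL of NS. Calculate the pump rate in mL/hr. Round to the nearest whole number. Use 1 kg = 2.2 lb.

4 mL/hr

Weight = 154.3 lb ÷ 2.2 lb/kg = 70.13636 kg
Dose = 0.05 units/kg/hr × 70.13636 kg = 3.506818 units/hr
Concentration = 50 units ÷ 62 mL = 0.8064516 units/mL
Rate = 3.506818 units/hr ÷ 0.8064516 units/mL = 4.348455 mL/hr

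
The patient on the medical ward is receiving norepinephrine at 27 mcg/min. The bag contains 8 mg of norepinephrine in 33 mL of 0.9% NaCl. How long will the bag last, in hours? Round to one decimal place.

4.9 hours

27 mcg/min × 60 min/hr = 1620 mcg/hr
Concentration = 8 mg ÷ 33 mL = 0.2424242 mg/mL = 242.4242 mcg/mL
Rate = 1620 mcg/hr ÷ 242.4242 mcg/mL = 6.6825 mL/hr
Duration = 33 mL ÷ 6.6825 mL/hr = 4.938272 hr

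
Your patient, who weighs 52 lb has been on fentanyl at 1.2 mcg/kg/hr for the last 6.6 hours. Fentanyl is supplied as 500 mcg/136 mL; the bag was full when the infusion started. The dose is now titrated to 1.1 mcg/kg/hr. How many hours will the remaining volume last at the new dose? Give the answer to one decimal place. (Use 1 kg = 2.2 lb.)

Initial rate:
Weight = 52 lb ÷ 2.2 lb/kg = 23.63636 kg
Dose = 1.2 mcg/kg/hr × 23.63636 kg = 28.36364 mcg/hr
Concentration = 500 mcg ÷ 136 mL = 3.676471 mcg/mL
Rate = 28.36364 mcg/hr ÷ 3.676471 mcg/mL = 7.714909 mL/hr
Volume infused so far = 7.714909 mL/hr × 6.6 hr = 50.9184 mL
Volume remaining = 136 − 50.9184 = 85.0816 mL
New rate:
Dose = 1.1 mcg/kg/hr × 23.63636 kg = 26 mcg/hr
Rate = 26 mcg/hr ÷ 3.676471 mcg/mL = 7.072 mL/hr
Time remaining = 85.0816 mL ÷ 7.072 mL/hr = 12.03077 hr

12.0 hours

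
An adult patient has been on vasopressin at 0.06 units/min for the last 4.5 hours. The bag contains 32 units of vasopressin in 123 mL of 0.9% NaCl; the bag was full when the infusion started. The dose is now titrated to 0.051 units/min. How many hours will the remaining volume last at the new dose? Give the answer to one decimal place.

5.2 hours

Initial rate:
0.06 units/min × 60 min/hr = 3.6 units/hr
Concentration = 32 units ÷ 123 mL = 0.2601626 units/mL
Rate = 3.6 units/hr ÷ 0.2601626 units/mL = 13.8375 mL/hr
Volume infused so far = 13.8375 mL/hr × 4.5 hr = 62.26875 mL
Volume remaining = 123 − 62.26875 = 60.73125 mL
New rate:
0.051 units/min × 60 min/hr = 3.06 units/hr
Rate = 3.06 units/hr ÷ 0.2601626 units/mL = 11.76187 mL/hr
Time remaining = 60.73125 mL ÷ 11.76187 mL/hr = 5.163399 hr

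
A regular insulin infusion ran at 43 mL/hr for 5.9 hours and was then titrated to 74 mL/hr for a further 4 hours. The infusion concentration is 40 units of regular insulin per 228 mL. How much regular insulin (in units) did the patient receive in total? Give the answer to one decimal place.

Concentration = 40 units ÷ 228 mL = 0.1754386 units/mL
Stage 1: 43 mL/hr × 5.9 hr = 253.7 mL → 253.7 mL × 0.1754386 units/mL = 44.50877 units
Stage 2: 74 mL/hr × 4 hr = 296 mL → 296 mL × 0.1754386 units/mL = 51.92982 units
Total = 44.50877 + 51.92982 = 96.4386 units

96.4 units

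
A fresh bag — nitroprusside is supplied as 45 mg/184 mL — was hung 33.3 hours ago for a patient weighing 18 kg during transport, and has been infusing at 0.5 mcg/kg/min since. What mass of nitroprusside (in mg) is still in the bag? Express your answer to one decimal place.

27.0 mg

Dose = 0.5 mcg/kg/min × 18 kg = 9 mcg/min
9 mcg/min × 60 min/hr = 540 mcg/hr
Concentration = 45 mg ÷ 184 mL = 0.2445652 mg/mL = 244.5652 mcg/mL
Rate = 540 mcg/hr ÷ 244.5652 mcg/mL = 2.208 mL/hr
Volume infused = 2.208 mL/hr × 33.3 hr = 73.5264 mL
Volume remaining = 184 − 73.5264 = 110.4736 mL
Drug remaining = 110.4736 mL × 244.5652 mcg/mL = 27018 mcg = 27.018 mg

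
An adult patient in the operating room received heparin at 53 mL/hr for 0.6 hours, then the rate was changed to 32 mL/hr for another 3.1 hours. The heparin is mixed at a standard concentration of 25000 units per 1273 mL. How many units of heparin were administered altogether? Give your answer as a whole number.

2573 units

Concentration = 25000 units ÷ 1273 mL = 19.63865 units/mL
Stage 1: 53 mL/hr × 0.6 hr = 31.8 mL → 31.8 mL × 19.63865 units/mL = 624.509 units
Stage 2: 32 mL/hr × 3.1 hr = 99.2 mL → 99.2 mL × 19.63865 units/mL = 1948.154 units
Total = 624.509 + 1948.154 = 2572.663 units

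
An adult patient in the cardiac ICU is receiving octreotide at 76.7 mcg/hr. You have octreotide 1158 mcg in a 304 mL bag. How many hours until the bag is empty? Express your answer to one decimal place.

Concentration = 1158 mcg ÷ 304 mL = 3.809211 mcg/mL
Rate = 76.7 mcg/hr ÷ 3.809211 mcg/mL = 20.13541 mL/hr
Duration = 304 mL ÷ 20.13541 mL/hr = 15.09778 hr

15.1 hours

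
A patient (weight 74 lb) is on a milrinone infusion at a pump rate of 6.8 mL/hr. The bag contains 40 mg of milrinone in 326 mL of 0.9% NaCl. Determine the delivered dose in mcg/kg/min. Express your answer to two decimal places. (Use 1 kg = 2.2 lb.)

0.41 mcg/kg/min

Weight = 74 lb ÷ 2.2 lb/kg = 33.63636 kg
Concentration = 40 mg ÷ 326 mL = 0.1226994 mg/mL = 122.6994 mcg/mL
Drug rate = 6.8 mL/hr × 122.6994 mcg/mL = 834.3558 mcg/hr
834.3558 mcg/hr ÷ 60 min/hr = 13.90593 mcg/min
13.90593 mcg/min ÷ 33.63636 kg = 0.4134196 mcg/kg/min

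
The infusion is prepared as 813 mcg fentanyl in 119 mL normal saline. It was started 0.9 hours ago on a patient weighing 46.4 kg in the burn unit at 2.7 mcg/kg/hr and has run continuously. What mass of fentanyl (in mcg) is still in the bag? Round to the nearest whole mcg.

Dose = 2.7 mcg/kg/hr × 46.4 kg = 125.28 mcg/hr
Concentration = 813 mcg ÷ 119 mL = 6.831933 mcg/mL
Rate = 125.28 mcg/hr ÷ 6.831933 mcg/mL = 18.33742 mL/hr
Volume infused = 18.33742 mL/hr × 0.9 hr = 16.50368 mL
Volume remaining = 119 − 16.50368 = 102.4963 mL
Drug remaining = 102.4963 mL × 6.831933 mcg/mL = 700.248 mcg

700 mcg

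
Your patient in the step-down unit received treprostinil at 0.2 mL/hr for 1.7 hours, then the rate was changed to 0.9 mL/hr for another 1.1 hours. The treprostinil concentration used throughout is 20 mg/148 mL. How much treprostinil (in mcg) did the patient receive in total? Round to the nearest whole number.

180 mcg

Concentration = 20 mg ÷ 148 mL = 0.1351351 mg/mL
Stage 1: 0.2 mL/hr × 1.7 hr = 0.34 mL → 0.34 mL × 0.1351351 mg/mL = 0.04594595 mg
Stage 2: 0.9 mL/hr × 1.1 hr = 0.99 mL → 0.99 mL × 0.1351351 mg/mL = 0.1337838 mg
Total = 0.04594595 + 0.1337838 = 0.1797297 mg = 179.7297 mcg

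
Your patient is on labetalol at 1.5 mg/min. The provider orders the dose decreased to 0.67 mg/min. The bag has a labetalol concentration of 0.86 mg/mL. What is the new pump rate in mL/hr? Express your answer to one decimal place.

46.7 mL/hr

0.67 mg/min × 60 min/hr = 40.2 mg/hr
Rate = 40.2 mg/hr ÷ 0.86 mg/mL = 46.74419 mL/hr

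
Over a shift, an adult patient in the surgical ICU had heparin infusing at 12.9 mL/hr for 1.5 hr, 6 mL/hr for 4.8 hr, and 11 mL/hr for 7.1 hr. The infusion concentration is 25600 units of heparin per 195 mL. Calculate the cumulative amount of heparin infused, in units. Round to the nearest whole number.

16574 units

Concentration = 25600 units ÷ 195 mL = 131.2821 units/mL
Stage 1: 12.9 mL/hr × 1.5 hr = 19.35 mL → 19.35 mL × 131.2821 units/mL = 2540.308 units
Stage 2: 6 mL/hr × 4.8 hr = 28.8 mL → 28.8 mL × 131.2821 units/mL = 3780.923 units
Stage 3: 11 mL/hr × 7.1 hr = 78.1 mL → 78.1 mL × 131.2821 units/mL = 10253.13 units
Total = 2540.308 + 3780.923 + 10253.13 = 16574.36 units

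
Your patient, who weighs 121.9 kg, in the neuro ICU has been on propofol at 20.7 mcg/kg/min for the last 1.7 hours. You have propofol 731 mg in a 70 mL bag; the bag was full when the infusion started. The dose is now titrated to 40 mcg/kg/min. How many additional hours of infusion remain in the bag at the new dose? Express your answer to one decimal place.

1.6 hours

Initial rate:
Dose = 20.7 mcg/kg/min × 121.9 kg = 2523.33 mcg/min
2523.33 mcg/min × 60 min/hr = 151399.8 mcg/hr
Concentration = 731 mg ÷ 70 mL = 10.44286 mg/mL = 10442.86 mcg/mL
Rate = 151399.8 mcg/hr ÷ 10442.86 mcg/mL = 14.49793 mL/hr
Volume infused so far = 14.49793 mL/hr × 1.7 hr = 24.64648 mL
Volume remaining = 70 − 24.64648 = 45.35352 mL
New rate:
Dose = 40 mcg/kg/min × 121.9 kg = 4876 mcg/min
4876 mcg/min × 60 min/hr = 292560 mcg/hr
Rate = 292560 mcg/hr ÷ 10442.86 mcg/mL = 28.01532 mL/hr
Time remaining = 45.35352 mL ÷ 28.01532 mL/hr = 1.618883 hr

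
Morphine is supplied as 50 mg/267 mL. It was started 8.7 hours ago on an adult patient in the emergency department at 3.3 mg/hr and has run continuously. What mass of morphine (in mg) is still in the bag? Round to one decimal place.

Concentration = 50 mg ÷ 267 mL = 0.1872659 mg/mL
Rate = 3.3 mg/hr ÷ 0.1872659 mg/mL = 17.622 mL/hr
Volume infused = 17.622 mL/hr × 8.7 hr = 153.3114 mL
Volume remaining = 267 − 153.3114 = 113.6886 mL
Drug remaining = 113.6886 mL × 0.1872659 mg/mL = 21.29 mg

21.3 mg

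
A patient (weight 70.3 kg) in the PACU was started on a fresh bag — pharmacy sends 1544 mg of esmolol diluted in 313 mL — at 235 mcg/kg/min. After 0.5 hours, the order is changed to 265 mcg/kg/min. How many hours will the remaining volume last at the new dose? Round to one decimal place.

Initial rate:
Dose = 235 mcg/kg/min × 70.3 kg = 16520.5 mcg/min
16520.5 mcg/min × 60 min/hr = 991230 mcg/hr
Concentration = 1544 mg ÷ 313 mL = 4.932907 mg/mL = 4932.907 mcg/mL
Rate = 991230 mcg/hr ÷ 4932.907 mcg/mL = 200.9424 mL/hr
Volume infused so far = 200.9424 mL/hr × 0.5 hr = 100.4712 mL
Volume remaining = 313 − 100.4712 = 212.5288 mL
New rate:
Dose = 265 mcg/kg/min × 70.3 kg = 18629.5 mcg/min
18629.5 mcg/min × 60 min/hr = 1117770 mcg/hr
Rate = 1117770 mcg/hr ÷ 4932.907 mcg/mL = 226.5946 mL/hr
Time remaining = 212.5288 mL ÷ 226.5946 mL/hr = 0.9379255 hr

0.9 hours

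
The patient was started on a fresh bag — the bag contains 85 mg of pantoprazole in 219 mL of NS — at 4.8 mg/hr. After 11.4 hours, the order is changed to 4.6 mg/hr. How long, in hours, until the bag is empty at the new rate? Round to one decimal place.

6.6 hours

Initial rate:
Concentration = 85 mg ÷ 219 mL = 0.3881279 mg/mL
Rate = 4.8 mg/hr ÷ 0.3881279 mg/mL = 12.36706 mL/hr
Volume infused so far = 12.36706 mL/hr × 11.4 hr = 140.9845 mL
Volume remaining = 219 − 140.9845 = 78.01553 mL
New rate:
Rate = 4.6 mg/hr ÷ 0.3881279 mg/mL = 11.85176 mL/hr
Time remaining = 78.01553 mL ÷ 11.85176 mL/hr = 6.582609 hr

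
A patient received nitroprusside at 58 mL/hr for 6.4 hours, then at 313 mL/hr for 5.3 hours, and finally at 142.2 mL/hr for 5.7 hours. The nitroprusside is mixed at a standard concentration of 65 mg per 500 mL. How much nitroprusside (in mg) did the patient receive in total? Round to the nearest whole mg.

369 mg

Concentration = 65 mg ÷ 500 mL = 0.13 mg/mL
Stage 1: 58 mL/hr × 6.4 hr = 371.2 mL → 371.2 mL × 0.13 mg/mL = 48.256 mg
Stage 2: 313 mL/hr × 5.3 hr = 1658.9 mL → 1658.9 mL × 0.13 mg/mL = 215.657 mg
Stage 3: 142.2 mL/hr × 5.7 hr = 810.54 mL → 810.54 mL × 0.13 mg/mL = 105.3702 mg
Total = 48.256 + 215.657 + 105.3702 = 369.2832 mg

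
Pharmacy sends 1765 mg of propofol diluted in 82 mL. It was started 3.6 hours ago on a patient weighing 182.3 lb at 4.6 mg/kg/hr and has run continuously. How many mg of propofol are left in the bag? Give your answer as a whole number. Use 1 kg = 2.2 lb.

393 mg

Weight = 182.3 lb ÷ 2.2 lb/kg = 82.86364 kg
Dose = 4.6 mg/kg/hr × 82.86364 kg = 381.1727 mg/hr
Concentration = 1765 mg ÷ 82 mL = 21.52439 mg/mL
Rate = 381.1727 mg/hr ÷ 21.52439 mg/mL = 17.70887 mL/hr
Volume infused = 17.70887 mL/hr × 3.6 hr = 63.75195 mL
Volume remaining = 82 − 63.75195 = 18.24805 mL
Drug remaining = 18.24805 mL × 21.52439 mg/mL = 392.7782 mg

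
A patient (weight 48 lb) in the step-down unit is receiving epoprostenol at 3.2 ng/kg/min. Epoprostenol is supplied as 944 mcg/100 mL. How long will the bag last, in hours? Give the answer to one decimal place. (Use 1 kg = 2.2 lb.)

Weight = 48 lb ÷ 2.2 lb/kg = 21.81818 kg
Dose = 3.2 ng/kg/min × 21.81818 kg = 69.81818 ng/min
69.81818 ng/min × 60 min/hr = 4189.091 ng/hr
Concentration = 944 mcg ÷ 100 mL = 9.44 mcg/mL = 9440 ng/mL
Rate = 4189.091 ng/hr ÷ 9440 ng/mL = 0.4437596 mL/hr
Duration = 100 mL ÷ 0.4437596 mL/hr = 225.3472 hr

225.3 hours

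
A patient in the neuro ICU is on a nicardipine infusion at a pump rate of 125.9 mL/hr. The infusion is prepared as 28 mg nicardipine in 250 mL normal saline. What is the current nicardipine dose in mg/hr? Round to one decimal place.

Concentration = 28 mg ÷ 250 mL = 0.112 mg/mL
Drug rate = 125.9 mL/hr × 0.112 mg/mL = 14.1008 mg/hr

14.1 mg/hr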